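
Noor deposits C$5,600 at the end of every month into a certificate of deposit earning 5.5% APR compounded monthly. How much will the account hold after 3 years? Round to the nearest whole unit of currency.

C$218,643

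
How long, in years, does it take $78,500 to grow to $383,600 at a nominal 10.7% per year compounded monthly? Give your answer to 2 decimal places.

14.89 years

Periodic rate i = 0.107/12 = 0.00891667.
(1+i)^n = 383600/78500 = 4.88662, so n = ln 4.88662 / ln 1.00892 = 178.7175 months
= 178.7175/12 years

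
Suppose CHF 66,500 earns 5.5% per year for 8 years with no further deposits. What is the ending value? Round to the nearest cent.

CHF 102,056.65

FV = 66,500 × (1 + 0.055)^8 = 102,056.6532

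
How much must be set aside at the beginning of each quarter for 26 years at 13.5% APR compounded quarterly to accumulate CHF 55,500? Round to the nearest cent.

CHF 59.28

i = 0.135/4 = 0.03375 per quarter; n = 26·4 = 104.
PMT = 55500 / ( [(1+0.03375)^104 − 1] / 0.03375 × (1+i) ) = 55500 / 936.213670 = 59.2813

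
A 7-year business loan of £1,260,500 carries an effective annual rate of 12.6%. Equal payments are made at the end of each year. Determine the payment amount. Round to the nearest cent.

Annuity-PV factor = 4.478223; PMT = 1.2605e+06 / 4.478223 = 281,473.2281

£281,473.23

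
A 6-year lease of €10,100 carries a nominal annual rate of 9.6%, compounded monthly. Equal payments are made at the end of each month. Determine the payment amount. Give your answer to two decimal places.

i = 0.096/12 = 0.008 per month; n = 6·12 = 72.
PMT = 10100 / ( [1 − (1+0.008)^(−72)] / 0.008 ) = 10100 / 54.570971 = 185.0801

€185.08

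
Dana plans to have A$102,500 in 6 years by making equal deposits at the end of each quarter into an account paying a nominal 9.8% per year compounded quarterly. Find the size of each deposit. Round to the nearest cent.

A$3,188.20

Periodic rate i = 0.098/4 = 0.0245; n = 6 × 4 = 24 periods.
PMT = 102500 / ( [(1+0.0245)^24 − 1] / 0.0245 ) = 102500 / 32.149755 = 3,188.2047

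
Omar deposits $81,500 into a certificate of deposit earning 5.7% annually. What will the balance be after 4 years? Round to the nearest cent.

$101,731.99

FV = 81,500 × (1 + 0.057)^4 = 101,731.9942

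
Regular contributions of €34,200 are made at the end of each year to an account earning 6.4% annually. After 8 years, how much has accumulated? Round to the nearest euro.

€343,392

FV = PMT · [(1+i)^n − 1] / i = 34200 · 10.040696 = 343,391.8108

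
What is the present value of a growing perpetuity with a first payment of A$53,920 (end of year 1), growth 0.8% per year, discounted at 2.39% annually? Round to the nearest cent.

PV = D₁/(r − g) = 53920/(0.0239 − 0.008) = 3,391,194.9686

A$3,391,194.97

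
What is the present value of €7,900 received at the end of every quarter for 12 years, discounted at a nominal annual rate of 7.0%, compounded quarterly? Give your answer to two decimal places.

€255,121.03

With 4 periods per year: i = 0.0175, n = 48.
PV = PMT · [1 − (1+i)^(−n)] / i = 7900 · 32.293801 = 255,121.0302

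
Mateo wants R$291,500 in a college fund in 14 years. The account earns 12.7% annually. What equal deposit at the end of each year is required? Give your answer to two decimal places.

FV-annuity factor = 34.114556; PMT = 291500 / 34.114556 = 8,544.7396

R$8,544.74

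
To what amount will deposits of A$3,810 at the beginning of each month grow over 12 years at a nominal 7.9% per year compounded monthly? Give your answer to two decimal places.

A$916,073.11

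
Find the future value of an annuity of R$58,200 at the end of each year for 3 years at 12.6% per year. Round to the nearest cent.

R$197,523.58

Accumulation factor s(3|0.126) = 3.393876; FV = 58200 × 3.393876 = 197,523.5832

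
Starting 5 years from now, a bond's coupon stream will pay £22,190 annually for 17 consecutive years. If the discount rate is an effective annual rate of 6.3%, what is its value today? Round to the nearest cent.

£178,218.95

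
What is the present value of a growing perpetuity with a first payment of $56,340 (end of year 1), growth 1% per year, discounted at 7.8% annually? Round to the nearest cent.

$828,529.41

PV = PMT / (i − g) = 56340 / (0.078 − 0.01) = 56340 / 0.068000 = 828,529.4118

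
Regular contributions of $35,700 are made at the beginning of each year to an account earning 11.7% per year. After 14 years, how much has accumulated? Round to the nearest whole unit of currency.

$1,263,451

Accumulation factor s(14|0.117) × (1+i) = 35.390784; FV = 35700 × 35.390784 = 1,263,450.9887
Payments are at the start of each period, so multiply by (1+i).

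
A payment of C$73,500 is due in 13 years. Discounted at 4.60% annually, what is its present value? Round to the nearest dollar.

C$40,961

PV = FV·(1+i)^(−n) = 73,500 × 0.557299 = 40,961.4612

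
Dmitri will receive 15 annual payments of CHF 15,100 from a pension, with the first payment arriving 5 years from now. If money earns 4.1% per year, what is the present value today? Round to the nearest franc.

CHF 141,966

PV at t=4 (ordinary 15-year annuity): 15100 × a(15|0.041) = 15100 × 11.041045 = 166,719.7811
Discount back 4 years: 166,719.7811 × (1+0.041)^(−4) = 166,719.7811 × 0.851524 = 141,965.9567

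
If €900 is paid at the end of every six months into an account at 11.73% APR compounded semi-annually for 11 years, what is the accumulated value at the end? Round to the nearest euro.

€38,423

Periodic rate i = 0.1173/2 = 0.05865; n = 11 × 2 = 22 periods.
FV = 900 × [(1+0.05865)^22 − 1] / 0.05865 = 900 × 42.692399 = 38,423.1588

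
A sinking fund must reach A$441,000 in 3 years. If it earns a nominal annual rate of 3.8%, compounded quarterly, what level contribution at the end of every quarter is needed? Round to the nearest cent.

A$34,869.14

i = 0.038/4 = 0.0095 per quarter; n = 3·4 = 12.
FV-annuity factor = 12.647286; PMT = 441000 / 12.647286 = 34,869.1413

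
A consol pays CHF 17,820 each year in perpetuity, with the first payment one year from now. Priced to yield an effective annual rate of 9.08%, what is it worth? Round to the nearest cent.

PV = PMT / i = 17820 / 0.0908 = 196,255.5066

CHF 196,255.51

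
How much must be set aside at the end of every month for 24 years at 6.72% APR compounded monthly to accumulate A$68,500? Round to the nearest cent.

A$96.04

Periodic rate i = 0.0672/12 = 0.0056; n = 24 × 12 = 288 periods.
FV-annuity factor = 713.271145; PMT = 68500 / 713.271145 = 96.0364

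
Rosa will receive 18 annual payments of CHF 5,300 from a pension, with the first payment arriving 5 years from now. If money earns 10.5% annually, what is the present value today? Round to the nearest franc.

CHF 28,244

Value one period before first payment (t=4): 5300 × [1 − (1+0.105)^(−18)] / 0.105 = 5300 × 7.945146 = 42,109.2714
Discount back 4 years: 42,109.2714 × (1+0.105)^(−4) = 42,109.2714 × 0.670735 = 28,244.1569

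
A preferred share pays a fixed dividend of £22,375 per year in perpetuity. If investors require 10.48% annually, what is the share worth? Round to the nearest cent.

£213,501.91

PV = PMT / i = 22375 / 0.1048 = 213,501.9084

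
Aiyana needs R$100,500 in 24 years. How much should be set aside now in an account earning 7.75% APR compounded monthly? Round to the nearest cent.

R$15,738.95

i = 0.0775/12 = 0.00645833 per month; n = 24·12 = 288.
PV = FV·(1+i)^(−n) = 100,500 × 0.156606 = 15,738.9454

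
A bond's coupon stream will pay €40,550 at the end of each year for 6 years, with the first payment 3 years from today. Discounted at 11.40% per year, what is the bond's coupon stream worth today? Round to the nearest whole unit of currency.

€136,656

PV at t=2 (ordinary 6-year annuity): 40550 × a(6|0.114) = 40550 × 4.182233 = 169,589.5461
Discount back 2 years: 169,589.5461 × (1+0.114)^(−2) = 169,589.5461 × 0.805804 = 136,655.9974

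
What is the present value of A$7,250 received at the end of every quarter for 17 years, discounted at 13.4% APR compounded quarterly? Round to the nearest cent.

A$193,393.93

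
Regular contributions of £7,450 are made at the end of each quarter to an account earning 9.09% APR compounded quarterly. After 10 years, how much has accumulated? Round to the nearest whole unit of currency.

£477,559

i = 0.0909/4 = 0.022725 per quarter; n = 10·4 = 40.
Accumulation factor s(40|0.022725) = 64.101898; FV = 7450 × 64.101898 = 477,559.1370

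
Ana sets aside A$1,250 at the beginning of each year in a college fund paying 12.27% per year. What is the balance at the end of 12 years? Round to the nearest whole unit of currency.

Accumulation factor s(12|0.1227) × (1+i) = 27.543092; FV = 1250 × 27.543092 = 34,428.8654
(Beginning-of-period payments → annuity-due factor ×(1+i).)

A$34,429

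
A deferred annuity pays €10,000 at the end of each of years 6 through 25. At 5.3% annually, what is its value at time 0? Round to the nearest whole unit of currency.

PV at t=5 (ordinary 20-year annuity): 10000 × a(20|0.053) = 10000 × 12.151213 = 121,512.1284
PV₀ = 121,512.1284 / (1+0.053)^5 = 121,512.1284 / 1.294619 = 93,859.3997

€93,859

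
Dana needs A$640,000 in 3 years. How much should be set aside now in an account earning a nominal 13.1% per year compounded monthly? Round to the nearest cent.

Periodic rate i = 0.131/12 = 0.0109167; n = 3 × 12 = 36 periods.
PV = 640,000 / (1 + 0.0109167)^36 = 640,000 / 1.478267 = 432,939.4225

A$432,939.42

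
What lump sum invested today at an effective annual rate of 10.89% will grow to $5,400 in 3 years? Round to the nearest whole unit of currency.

$3,960

Discount factor = (1+0.1089)^(−3) = 0.733370; PV = 5,400 × 0.733370 = 3,960.1953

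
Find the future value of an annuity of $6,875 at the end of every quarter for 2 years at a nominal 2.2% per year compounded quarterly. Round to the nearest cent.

i = 0.022/4 = 0.0055 per quarter; n = 2·4 = 8.
Accumulation factor s(8|0.0055) = 8.155706; FV = 6875 × 8.155706 = 56,070.4767

$56,070.48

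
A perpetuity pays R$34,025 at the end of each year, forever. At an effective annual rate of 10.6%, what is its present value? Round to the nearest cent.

R$320,990.57

PV = C/r = 34025/0.106 = 320,990.5660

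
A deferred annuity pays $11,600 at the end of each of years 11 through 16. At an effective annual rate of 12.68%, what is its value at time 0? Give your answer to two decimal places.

$14,179.60

Value one period before first payment (t=10): 11600 × [1 − (1+0.1268)^(−6)] / 0.1268 = 11600 × 4.033429 = 46,787.7770
Discount back 10 years: 46,787.7770 × (1+0.1268)^(−10) = 46,787.7770 × 0.303062 = 14,179.6016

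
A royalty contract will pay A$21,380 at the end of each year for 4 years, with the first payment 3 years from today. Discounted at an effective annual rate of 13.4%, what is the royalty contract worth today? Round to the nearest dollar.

Value one period before first payment (t=2): 21380 × [1 − (1+0.134)^(−4)] / 0.134 = 21380 × 2.949919 = 63,069.2642
PV₀ = 63,069.2642 / (1+0.134)^2 = 63,069.2642 / 1.285956 = 49,044.6518

A$49,045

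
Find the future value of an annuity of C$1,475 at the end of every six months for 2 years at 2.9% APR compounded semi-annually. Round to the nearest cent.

With 2 periods per year: i = 0.0145, n = 4.
FV = 1475 × [(1+0.0145)^4 − 1] / 0.0145 = 1475 × 4.087844 = 6,029.5700

C$6,029.57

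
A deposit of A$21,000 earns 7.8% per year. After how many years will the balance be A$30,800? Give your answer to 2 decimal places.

(1+i)^n = 30800/21000 = 1.46667, so n = ln 1.46667 / ln 1.078 = 5.0993 years

5.10 years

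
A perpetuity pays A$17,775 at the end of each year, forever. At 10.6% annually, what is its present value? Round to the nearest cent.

PV = C/r = 17775/0.106 = 167,688.6792

A$167,688.68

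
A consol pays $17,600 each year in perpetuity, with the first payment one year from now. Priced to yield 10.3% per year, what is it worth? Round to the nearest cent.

$170,873.79

PV = C/r = 17600/0.103 = 170,873.7864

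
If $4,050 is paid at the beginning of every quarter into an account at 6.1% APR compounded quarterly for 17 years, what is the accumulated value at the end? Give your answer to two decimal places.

$484,985.35

Periodic rate i = 0.061/4 = 0.01525; n = 17 × 4 = 68 periods.
FV = PMT · [(1+i)^n − 1] / i × (1+i) = 4050 · 119.749470 = 484,985.3548
(Beginning-of-period payments → annuity-due factor ×(1+i).)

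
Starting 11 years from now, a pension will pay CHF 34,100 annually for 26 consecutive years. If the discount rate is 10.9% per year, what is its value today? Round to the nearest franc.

PV at t=10 (ordinary 26-year annuity): 34100 × a(26|0.109) = 34100 × 8.551505 = 291,606.3269
Discount back 10 years: 291,606.3269 × (1+0.109)^(−10) = 291,606.3269 × 0.355373 = 103,629.0415

CHF 103,629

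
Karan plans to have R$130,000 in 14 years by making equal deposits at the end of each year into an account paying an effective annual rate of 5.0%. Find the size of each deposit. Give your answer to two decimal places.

R$6,633.12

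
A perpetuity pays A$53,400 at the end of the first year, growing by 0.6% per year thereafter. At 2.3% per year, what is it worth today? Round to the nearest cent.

PV = D₁/(r − g) = 53400/(0.023 − 0.006) = 3,141,176.4706

A$3,141,176.47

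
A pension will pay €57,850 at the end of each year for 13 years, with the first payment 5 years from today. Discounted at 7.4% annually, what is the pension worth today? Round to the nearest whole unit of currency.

Value one period before first payment (t=4): 57850 × [1 − (1+0.074)^(−13)] / 0.074 = 57850 × 8.171406 = 472,715.8383
Discount back 4 years: 472,715.8383 × (1+0.074)^(−4) = 472,715.8383 × 0.751593 = 355,290.0361

€355,290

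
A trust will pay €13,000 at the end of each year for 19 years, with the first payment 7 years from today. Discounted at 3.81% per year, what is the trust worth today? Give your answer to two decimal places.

€138,656.44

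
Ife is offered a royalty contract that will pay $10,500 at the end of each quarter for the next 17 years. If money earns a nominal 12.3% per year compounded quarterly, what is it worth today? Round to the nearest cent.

With 4 periods per year: i = 0.03075, n = 68.
PV = 10500 × [1 − (1+0.03075)^(−68)] / 0.03075 = 10500 × 28.373387 = 297,920.5675

$297,920.57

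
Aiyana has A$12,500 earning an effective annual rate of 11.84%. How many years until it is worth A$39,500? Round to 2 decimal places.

n = ln(39500/12500) / ln(1+0.1184) = ln(3.16000) / 0.111899 = 10.2822 years

10.28 years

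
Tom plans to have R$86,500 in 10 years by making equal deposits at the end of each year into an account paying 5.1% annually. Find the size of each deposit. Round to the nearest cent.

FV-annuity factor = 12.636756; PMT = 86500 / 12.636756 = 6,845.1111

R$6,845.11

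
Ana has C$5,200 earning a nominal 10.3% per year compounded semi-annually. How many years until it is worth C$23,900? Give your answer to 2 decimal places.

15.19 years

Periodic rate i = 0.103/2 = 0.0515.
n = ln(23900/5200) / ln(1+0.0515) = ln(4.59615) / 0.050218 = 30.3721 half-years
= 30.3721/2 years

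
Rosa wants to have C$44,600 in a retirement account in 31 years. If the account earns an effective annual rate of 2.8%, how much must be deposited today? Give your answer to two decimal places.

PV = FV·(1+i)^(−n) = 44,600 × 0.424828 = 18,947.3424

C$18,947.34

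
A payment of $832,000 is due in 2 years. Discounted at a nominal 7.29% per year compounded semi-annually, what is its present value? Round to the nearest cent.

$720,991.10

Periodic rate i = 0.0729/2 = 0.03645; n = 2 × 2 = 4 periods.
PV = FV·(1+i)^(−n) = 832,000 × 0.866576 = 720,991.0984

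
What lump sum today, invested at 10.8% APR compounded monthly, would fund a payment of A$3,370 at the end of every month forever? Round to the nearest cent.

Periodic rate i = 0.108/12 = 0.009.
PV = C/r = 3370/0.009 = 374,444.4444

A$374,444.44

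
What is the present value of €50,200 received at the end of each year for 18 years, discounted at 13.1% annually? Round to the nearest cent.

PV = PMT · [1 − (1+i)^(−n)] / i = 50200 · 6.801054 = 341,412.9158

€341,412.92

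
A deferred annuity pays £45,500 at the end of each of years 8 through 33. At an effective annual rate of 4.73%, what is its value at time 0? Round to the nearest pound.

£486,753

Value one period before first payment (t=7): 45500 × [1 − (1+0.0473)^(−26)] / 0.0473 = 45500 × 14.784093 = 672,676.2516
PV₀ = 672,676.2516 / (1+0.0473)^7 = 672,676.2516 / 1.381967 = 486,752.7017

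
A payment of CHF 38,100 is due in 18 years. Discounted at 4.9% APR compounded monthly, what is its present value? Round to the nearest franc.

Periodic rate i = 0.049/12 = 0.00408333; n = 18 × 12 = 216 periods.
PV = 38,100 / (1 + 0.00408333)^216 = 38,100 / 2.411392 = 15,800.0032

CHF 15,800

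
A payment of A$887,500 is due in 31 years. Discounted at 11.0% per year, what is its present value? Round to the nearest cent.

PV = FV·(1+i)^(−n) = 887,500 × 0.039354 = 34,926.5766

A$34,926.58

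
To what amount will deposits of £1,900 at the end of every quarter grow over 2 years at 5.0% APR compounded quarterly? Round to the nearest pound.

£15,882

With 4 periods per year: i = 0.0125, n = 8.
FV = PMT · [(1+i)^n − 1] / i = 1900 · 8.358888 = 15,881.8874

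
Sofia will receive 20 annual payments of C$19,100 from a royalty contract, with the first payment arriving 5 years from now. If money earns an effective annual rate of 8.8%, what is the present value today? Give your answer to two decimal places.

Value one period before first payment (t=4): 19100 × [1 − (1+0.088)^(−20)] / 0.088 = 19100 × 9.260151 = 176,868.8909
PV₀ = 176,868.8909 / (1+0.088)^4 = 176,868.8909 / 1.401250 = 126,222.2365

C$126,222.24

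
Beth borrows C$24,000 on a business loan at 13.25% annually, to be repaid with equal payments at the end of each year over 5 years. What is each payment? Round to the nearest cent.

C$6,865.22

PMT = 24000 / ( [1 − (1+0.1325)^(−5)] / 0.1325 ) = 24000 / 3.495882 = 6,865.2197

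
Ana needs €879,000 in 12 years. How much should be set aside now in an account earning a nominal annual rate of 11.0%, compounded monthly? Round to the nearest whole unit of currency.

With 12 periods per year: i = 0.00916667, n = 144.
Discount factor = (1+0.00916667)^(−144) = 0.268747; PV = 879,000 × 0.268747 = 236,228.1742

€236,228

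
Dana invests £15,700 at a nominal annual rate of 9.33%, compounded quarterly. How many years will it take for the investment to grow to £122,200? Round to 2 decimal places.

Periodic rate i = 0.0933/4 = 0.023325.
(1+i)^n = 122200/15700 = 7.78344, so n = ln 7.78344 / ln 1.02333 = 88.9963 quarters
= 88.9963/4 years

22.25 years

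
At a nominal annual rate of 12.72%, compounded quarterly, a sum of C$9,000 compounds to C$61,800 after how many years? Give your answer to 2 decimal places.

15.39 years

Periodic rate i = 0.1272/4 = 0.0318.
n = ln(61800/9000) / ln(1+0.0318) = ln(6.86667) / 0.031305 = 61.5457 quarters
= 61.5457/4 years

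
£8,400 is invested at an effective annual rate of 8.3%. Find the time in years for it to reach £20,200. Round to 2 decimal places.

(1+i)^n = 20200/8400 = 2.40476, so n = ln 2.40476 / ln 1.083 = 11.0046 years

11.00 years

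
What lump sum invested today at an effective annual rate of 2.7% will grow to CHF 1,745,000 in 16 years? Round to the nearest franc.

CHF 1,139,379

Discount factor = (1+0.027)^(−16) = 0.652939; PV = 1,745,000 × 0.652939 = 1,139,379.3229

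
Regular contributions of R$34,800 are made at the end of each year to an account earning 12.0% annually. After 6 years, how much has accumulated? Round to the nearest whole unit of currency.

R$282,409

FV = PMT · [(1+i)^n − 1] / i = 34800 · 8.115189 = 282,408.5787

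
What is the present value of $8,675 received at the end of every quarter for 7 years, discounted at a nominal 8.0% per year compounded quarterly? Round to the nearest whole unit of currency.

Periodic rate i = 0.08/4 = 0.02; n = 7 × 4 = 28 periods.
Annuity factor a(28|0.02) = 21.281272; PV = 8675 × 21.281272 = 184,615.0377

$184,615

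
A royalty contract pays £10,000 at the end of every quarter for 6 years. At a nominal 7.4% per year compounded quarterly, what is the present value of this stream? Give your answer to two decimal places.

i = 0.074/4 = 0.0185 per quarter; n = 6·4 = 24.
PV = 10000 × [1 − (1+0.0185)^(−24)] / 0.0185 = 10000 × 19.239289 = 192,392.8877

£192,392.89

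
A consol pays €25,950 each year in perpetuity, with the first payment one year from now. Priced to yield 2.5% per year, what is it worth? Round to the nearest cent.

PV = PMT / i = 25950 / 0.025 = 1,038,000.0000

€1,038,000.00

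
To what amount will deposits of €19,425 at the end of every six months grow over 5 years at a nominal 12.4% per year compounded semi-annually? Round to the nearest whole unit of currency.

€258,455

With 2 periods per year: i = 0.062, n = 10.
FV = PMT · [(1+i)^n − 1] / i = 19425 · 13.305252 = 258,454.5178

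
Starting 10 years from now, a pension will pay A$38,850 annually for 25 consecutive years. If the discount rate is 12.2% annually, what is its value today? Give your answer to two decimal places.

Value one period before first payment (t=9): 38850 × [1 − (1+0.122)^(−25)] / 0.122 = 38850 × 7.735596 = 300,527.9135
Discount back 9 years: 300,527.9135 × (1+0.122)^(−9) = 300,527.9135 × 0.354866 = 106,647.1131

A$106,647.11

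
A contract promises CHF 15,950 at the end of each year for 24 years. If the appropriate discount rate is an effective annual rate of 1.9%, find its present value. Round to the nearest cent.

PV = 15950 × [1 − (1+0.019)^(−24)] / 0.019 = 15950 × 19.129945 = 305,122.6303

CHF 305,122.63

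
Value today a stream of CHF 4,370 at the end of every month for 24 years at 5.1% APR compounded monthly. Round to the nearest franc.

With 12 periods per year: i = 0.00425, n = 288.
Annuity factor a(288|0.00425) = 165.925820; PV = 4370 × 165.925820 = 725,095.8355

CHF 725,096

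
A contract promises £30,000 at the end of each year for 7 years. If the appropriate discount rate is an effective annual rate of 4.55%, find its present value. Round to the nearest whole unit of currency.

PV = PMT · [1 − (1+i)^(−n)] / i = 30000 · 5.881934 = 176,458.0132

£176,458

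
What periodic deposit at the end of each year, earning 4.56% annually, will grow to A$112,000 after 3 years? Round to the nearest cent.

A$35,681.52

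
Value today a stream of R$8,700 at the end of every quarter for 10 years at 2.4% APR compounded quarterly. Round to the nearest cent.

R$308,571.34

i = 0.024/4 = 0.006 per quarter; n = 10·4 = 40.
PV = 8700 × [1 − (1+0.006)^(−40)] / 0.006 = 8700 × 35.467970 = 308,571.3388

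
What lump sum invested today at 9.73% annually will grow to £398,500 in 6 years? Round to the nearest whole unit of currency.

PV = 398,500 / (1 + 0.0973)^6 = 398,500 / 1.745630 = 228,284.3032

£228,284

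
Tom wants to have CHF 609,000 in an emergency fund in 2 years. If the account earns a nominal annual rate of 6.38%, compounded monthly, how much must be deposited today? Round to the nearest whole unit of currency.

CHF 536,226

Periodic rate i = 0.0638/12 = 0.00531667; n = 2 × 12 = 24 periods.
Discount factor = (1+0.00531667)^(−24) = 0.880503; PV = 609,000 × 0.880503 = 536,226.3000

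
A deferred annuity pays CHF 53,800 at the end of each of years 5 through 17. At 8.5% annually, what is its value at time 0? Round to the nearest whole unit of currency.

CHF 298,568

Value one period before first payment (t=4): 53800 × [1 − (1+0.085)^(−13)] / 0.085 = 53800 × 7.690955 = 413,773.3738
PV₀ = 413,773.3738 / (1+0.085)^4 = 413,773.3738 / 1.385859 = 298,568.2260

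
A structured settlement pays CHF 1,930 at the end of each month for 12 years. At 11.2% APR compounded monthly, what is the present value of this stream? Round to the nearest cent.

CHF 152,518.71

i = 0.112/12 = 0.00933333 per month; n = 12·12 = 144.
PV = 1930 × [1 − (1+0.00933333)^(−144)] / 0.00933333 = 1930 × 79.025241 = 152,518.7144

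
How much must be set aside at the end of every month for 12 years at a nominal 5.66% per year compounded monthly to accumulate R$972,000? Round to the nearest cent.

R$4,730.52

With 12 periods per year: i = 0.00471667, n = 144.
PMT = 972000 / ( [(1+0.00471667)^144 − 1] / 0.00471667 ) = 972000 / 205.474025 = 4,730.5249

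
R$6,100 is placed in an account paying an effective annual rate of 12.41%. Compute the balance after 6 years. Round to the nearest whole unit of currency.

R$12,307

FV = 6,100 × (1 + 0.1241)^6 = 12,307.2075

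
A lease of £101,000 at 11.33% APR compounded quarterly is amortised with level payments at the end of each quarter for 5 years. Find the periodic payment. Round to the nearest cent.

Periodic rate i = 0.1133/4 = 0.028325; n = 5 × 4 = 20 periods.
PMT = 101000 / ( [1 − (1+0.028325)^(−20)] / 0.028325 ) = 101000 / 15.110509 = 6,684.0901

£6,684.09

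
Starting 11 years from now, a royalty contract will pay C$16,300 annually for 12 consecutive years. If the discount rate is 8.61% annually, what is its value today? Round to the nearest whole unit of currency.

C$52,123

Value one period before first payment (t=10): 16300 × [1 − (1+0.0861)^(−12)] / 0.0861 = 16300 × 7.303590 = 119,048.5145
PV₀ = 119,048.5145 / (1+0.0861)^10 = 119,048.5145 / 2.284011 = 52,122.5727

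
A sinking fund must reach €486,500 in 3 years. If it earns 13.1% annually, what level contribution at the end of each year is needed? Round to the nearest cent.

€142,661.89

PMT = 486500 / ( [(1+0.131)^3 − 1] / 0.131 ) = 486500 / 3.410161 = 142,661.8861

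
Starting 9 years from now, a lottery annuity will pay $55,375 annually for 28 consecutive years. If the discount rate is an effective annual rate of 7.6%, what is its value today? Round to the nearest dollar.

Value one period before first payment (t=8): 55375 × [1 − (1+0.076)^(−28)] / 0.076 = 55375 × 11.465729 = 634,914.7621
PV₀ = 634,914.7621 / (1+0.076)^8 = 634,914.7621 / 1.796794 = 353,359.8925

$353,360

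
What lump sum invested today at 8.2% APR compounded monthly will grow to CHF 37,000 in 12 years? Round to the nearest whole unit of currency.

With 12 periods per year: i = 0.00683333, n = 144.
PV = FV·(1+i)^(−n) = 37,000 × 0.375066 = 13,877.4424

CHF 13,877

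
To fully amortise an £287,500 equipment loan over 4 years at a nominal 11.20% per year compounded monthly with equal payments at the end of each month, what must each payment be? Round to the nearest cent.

£7,458.54

i = 0.112/12 = 0.00933333 per month; n = 4·12 = 48.
PMT = 287500 / ( [1 − (1+0.00933333)^(−48)] / 0.00933333 ) = 287500 / 38.546406 = 7,458.5424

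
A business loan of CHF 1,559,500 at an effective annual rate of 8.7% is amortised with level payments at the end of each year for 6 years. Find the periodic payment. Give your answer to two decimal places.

Annuity-PV factor = 4.526328; PMT = 1.5595e+06 / 4.526328 = 344,539.7967

CHF 344,539.80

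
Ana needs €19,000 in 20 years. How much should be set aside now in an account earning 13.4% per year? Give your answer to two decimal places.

€1,536.36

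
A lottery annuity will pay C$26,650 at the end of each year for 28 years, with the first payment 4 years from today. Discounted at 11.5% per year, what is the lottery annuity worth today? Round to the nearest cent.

C$159,242.57

PV at t=3 (ordinary 28-year annuity): 26650 × a(28|0.115) = 26650 × 8.282979 = 220,741.3996
PV₀ = 220,741.3996 / (1+0.115)^3 = 220,741.3996 / 1.386196 = 159,242.5743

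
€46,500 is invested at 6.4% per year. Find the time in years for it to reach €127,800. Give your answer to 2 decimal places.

(1+i)^n = 127800/46500 = 2.74839, so n = ln 2.74839 / ln 1.064 = 16.2974 years

16.30 years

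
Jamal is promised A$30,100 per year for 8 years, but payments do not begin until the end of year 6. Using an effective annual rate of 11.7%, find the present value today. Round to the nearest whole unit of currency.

A$86,899

PV at t=5 (ordinary 8-year annuity): 30100 × a(8|0.117) = 30100 × 5.020144 = 151,106.3410
PV₀ = 151,106.3410 / (1+0.117)^5 = 151,106.3410 / 1.738865 = 86,899.4092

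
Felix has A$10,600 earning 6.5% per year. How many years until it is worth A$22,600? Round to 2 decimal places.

12.02 years

(1+i)^n = 22600/10600 = 2.13208, so n = ln 2.13208 / ln 1.065 = 12.0222 years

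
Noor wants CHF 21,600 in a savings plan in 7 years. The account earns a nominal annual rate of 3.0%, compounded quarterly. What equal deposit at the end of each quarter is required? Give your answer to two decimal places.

With 4 periods per year: i = 0.0075, n = 28.
PMT = 21600 / ( [(1+0.0075)^28 − 1] / 0.0075 ) = 21600 / 31.028233 = 696.1402

CHF 696.14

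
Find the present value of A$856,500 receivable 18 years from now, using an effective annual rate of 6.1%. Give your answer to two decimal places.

PV = 856,500 / (1 + 0.061)^18 = 856,500 / 2.903200 = 295,019.3196

A$295,019.32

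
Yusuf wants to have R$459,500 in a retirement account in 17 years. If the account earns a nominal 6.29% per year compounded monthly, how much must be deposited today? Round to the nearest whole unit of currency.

Periodic rate i = 0.0629/12 = 0.00524167; n = 17 × 12 = 204 periods.
PV = FV·(1+i)^(−n) = 459,500 × 0.344209 = 158,163.8695

R$158,164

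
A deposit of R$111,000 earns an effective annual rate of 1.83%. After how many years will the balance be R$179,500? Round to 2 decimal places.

n = ln(179500/111000) / ln(1+0.0183) = ln(1.61712) / 0.018135 = 26.5044 years

26.50 years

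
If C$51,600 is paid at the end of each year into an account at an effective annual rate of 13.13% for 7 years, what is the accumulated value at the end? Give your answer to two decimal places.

FV = 51600 × [(1+0.1313)^7 − 1] / 0.1313 = 51600 × 10.446434 = 539,035.9829

C$539,035.98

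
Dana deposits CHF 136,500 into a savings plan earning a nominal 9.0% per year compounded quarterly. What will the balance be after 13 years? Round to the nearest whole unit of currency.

CHF 434,135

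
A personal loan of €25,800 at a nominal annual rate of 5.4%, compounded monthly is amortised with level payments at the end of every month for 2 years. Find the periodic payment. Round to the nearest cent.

€1,136.51

Periodic rate i = 0.054/12 = 0.0045; n = 2 × 12 = 24 periods.
PMT = 25800 / ( [1 − (1+0.0045)^(−24)] / 0.0045 ) = 25800 / 22.701090 = 1,136.5093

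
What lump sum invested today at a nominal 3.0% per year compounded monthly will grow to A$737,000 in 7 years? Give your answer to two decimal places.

A$597,557.17

With 12 periods per year: i = 0.0025, n = 84.
PV = 737,000 / (1 + 0.0025)^84 = 737,000 / 1.233355 = 597,557.1666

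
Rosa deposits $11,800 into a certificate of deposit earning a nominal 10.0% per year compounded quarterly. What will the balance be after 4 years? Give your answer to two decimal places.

$17,517.17

i = 0.1/4 = 0.025 per quarter; n = 4·4 = 16.
FV = PV·(1+i)^n = 11,800 × 1.484506 = 17,517.1663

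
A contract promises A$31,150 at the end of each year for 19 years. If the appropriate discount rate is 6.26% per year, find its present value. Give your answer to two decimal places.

A$340,619.14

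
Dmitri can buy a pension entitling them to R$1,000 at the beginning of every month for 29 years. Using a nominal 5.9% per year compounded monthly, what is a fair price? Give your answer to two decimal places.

R$167,304.50

i = 0.059/12 = 0.00491667 per month; n = 29·12 = 348.
PV = 1000 × [1 − (1+0.00491667)^(−348)] / 0.00491667 × (1+i) = 1000 × 167.304497 = 167,304.4967
(Beginning-of-period payments → annuity-due factor ×(1+i).)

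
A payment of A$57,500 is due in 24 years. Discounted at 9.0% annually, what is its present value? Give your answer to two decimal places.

A$7,268.28

PV = 57,500 / (1 + 0.09)^24 = 57,500 / 7.911083 = 7,268.2841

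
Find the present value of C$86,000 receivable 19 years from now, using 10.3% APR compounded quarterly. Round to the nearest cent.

With 4 periods per year: i = 0.02575, n = 76.
PV = FV·(1+i)^(−n) = 86,000 × 0.144825 = 12,454.9647

C$12,454.96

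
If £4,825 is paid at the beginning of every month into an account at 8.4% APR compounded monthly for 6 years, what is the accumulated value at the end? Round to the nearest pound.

Periodic rate i = 0.084/12 = 0.007; n = 6 × 12 = 72 periods.
FV = 4825 × [(1+0.007)^72 − 1] / 0.007 × (1+i) = 4825 × 93.856064 = 452,855.5075
(annuity-due: payments at period start, so ×(1+i).)

£452,856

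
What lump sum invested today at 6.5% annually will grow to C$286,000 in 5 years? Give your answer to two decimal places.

PV = 286,000 / (1 + 0.065)^5 = 286,000 / 1.370087 = 208,745.9192

C$208,745.92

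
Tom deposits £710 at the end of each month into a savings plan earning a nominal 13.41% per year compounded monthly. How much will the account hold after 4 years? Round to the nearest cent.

i = 0.1341/12 = 0.011175 per month; n = 4·12 = 48.
FV = PMT · [(1+i)^n − 1] / i = 710 · 63.065874 = 44,776.7705

£44,776.77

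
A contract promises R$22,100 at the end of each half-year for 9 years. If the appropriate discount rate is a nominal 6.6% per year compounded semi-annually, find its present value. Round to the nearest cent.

With 2 periods per year: i = 0.033, n = 18.
PV = PMT · [1 − (1+i)^(−n)] / i = 22100 · 13.411061 = 296,384.4574

R$296,384.46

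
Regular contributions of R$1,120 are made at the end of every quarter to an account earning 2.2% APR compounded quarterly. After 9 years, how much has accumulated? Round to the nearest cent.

With 4 periods per year: i = 0.0055, n = 36.
FV = PMT · [(1+i)^n − 1] / i = 1120 · 39.691140 = 44,454.0772

R$44,454.08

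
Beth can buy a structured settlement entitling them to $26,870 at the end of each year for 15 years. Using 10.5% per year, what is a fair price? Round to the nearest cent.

PV = 26870 × [1 − (1+0.105)^(−15)] / 0.105 = 26870 × 7.393825 = 198,672.0669

$198,672.07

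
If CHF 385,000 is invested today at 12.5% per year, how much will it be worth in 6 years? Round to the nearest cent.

CHF 780,505.31

FV = 385,000 × (1 + 0.125)^6 = 780,505.3139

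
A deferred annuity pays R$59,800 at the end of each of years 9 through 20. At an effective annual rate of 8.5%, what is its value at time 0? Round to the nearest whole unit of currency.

R$228,684

Value one period before first payment (t=8): 59800 × [1 − (1+0.085)^(−12)] / 0.085 = 59800 × 7.344686 = 439,212.2270
PV₀ = 439,212.2270 / (1+0.085)^8 = 439,212.2270 / 1.920604 = 228,684.3876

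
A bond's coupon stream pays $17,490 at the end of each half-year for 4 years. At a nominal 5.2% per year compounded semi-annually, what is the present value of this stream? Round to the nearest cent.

$124,872.70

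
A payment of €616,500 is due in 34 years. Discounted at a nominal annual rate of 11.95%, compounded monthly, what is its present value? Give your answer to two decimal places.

Periodic rate i = 0.1195/12 = 0.00995833; n = 34 × 12 = 408 periods.
Discount factor = (1+0.00995833)^(−408) = 0.017546; PV = 616,500 × 0.017546 = 10,817.3937

€10,817.39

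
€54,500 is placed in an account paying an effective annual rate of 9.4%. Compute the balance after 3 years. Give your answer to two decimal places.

€71,358.95

54,500 × (1+0.094)^3 = 54,500 × 1.309339 = 71,358.9528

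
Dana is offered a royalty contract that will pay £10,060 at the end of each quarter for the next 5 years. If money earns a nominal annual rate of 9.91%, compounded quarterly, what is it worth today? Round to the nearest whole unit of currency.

£157,161

i = 0.0991/4 = 0.024775 per quarter; n = 5·4 = 20.
PV = PMT · [1 − (1+i)^(−n)] / i = 10060 · 15.622346 = 157,160.8054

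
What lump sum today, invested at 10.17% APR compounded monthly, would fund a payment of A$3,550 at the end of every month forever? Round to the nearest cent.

A$418,879.06

Periodic rate i = 0.1017/12 = 0.008475.
PV = PMT / i = 3550 / 0.008475 = 418,879.0560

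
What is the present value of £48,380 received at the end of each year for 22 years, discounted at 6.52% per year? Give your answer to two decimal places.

£557,126.29

Annuity factor a(22|0.0652) = 11.515632; PV = 48380 × 11.515632 = 557,126.2913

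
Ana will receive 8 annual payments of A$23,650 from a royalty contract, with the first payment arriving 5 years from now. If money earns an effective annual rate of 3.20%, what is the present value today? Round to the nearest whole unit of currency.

PV at t=4 (ordinary 8-year annuity): 23650 × a(8|0.032) = 23650 × 6.960843 = 164,623.9353
Discount back 4 years: 164,623.9353 × (1+0.032)^(−4) = 164,623.9353 × 0.881620 = 145,135.6793

A$145,136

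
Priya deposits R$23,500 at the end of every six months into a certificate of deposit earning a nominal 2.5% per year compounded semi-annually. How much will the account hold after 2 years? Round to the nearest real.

With 2 periods per year: i = 0.0125, n = 4.
FV = PMT · [(1+i)^n − 1] / i = 23500 · 4.075627 = 95,777.2334

R$95,777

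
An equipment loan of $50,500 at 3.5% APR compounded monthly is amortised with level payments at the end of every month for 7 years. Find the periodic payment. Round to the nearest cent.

$678.71

With 12 periods per year: i = 0.00291667, n = 84.
PMT = 50500 / ( [1 − (1+0.00291667)^(−84)] / 0.00291667 ) = 50500 / 74.405589 = 678.7125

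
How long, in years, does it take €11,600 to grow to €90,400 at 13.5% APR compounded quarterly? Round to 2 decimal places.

15.46 years

Periodic rate i = 0.135/4 = 0.03375.
n = ln(90400/11600) / ln(1+0.03375) = ln(7.79310) / 0.033193 = 61.8577 quarters
= 61.8577/4 years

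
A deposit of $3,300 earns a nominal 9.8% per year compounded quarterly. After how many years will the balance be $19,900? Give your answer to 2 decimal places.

18.56 years

Periodic rate i = 0.098/4 = 0.0245.
n = ln(19900/3300) / ln(1+0.0245) = ln(6.03030) / 0.024205 = 74.2334 quarters
= 74.2334/4 years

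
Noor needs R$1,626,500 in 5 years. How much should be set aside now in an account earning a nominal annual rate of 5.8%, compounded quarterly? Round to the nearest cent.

Periodic rate i = 0.058/4 = 0.0145; n = 5 × 4 = 20 periods.
Discount factor = (1+0.0145)^(−20) = 0.749823; PV = 1,626,500 × 0.749823 = 1,219,587.7127

R$1,219,587.71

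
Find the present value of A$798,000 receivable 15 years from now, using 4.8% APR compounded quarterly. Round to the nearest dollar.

With 4 periods per year: i = 0.012, n = 60.
PV = FV·(1+i)^(−n) = 798,000 × 0.488843 = 390,096.5785

A$390,097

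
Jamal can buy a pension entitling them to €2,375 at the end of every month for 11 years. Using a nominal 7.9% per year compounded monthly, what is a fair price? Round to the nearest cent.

Periodic rate i = 0.079/12 = 0.00658333; n = 11 × 12 = 132 periods.
PV = 2375 × [1 − (1+0.00658333)^(−132)] / 0.00658333 = 2375 × 88.015175 = 209,036.0401

€209,036.04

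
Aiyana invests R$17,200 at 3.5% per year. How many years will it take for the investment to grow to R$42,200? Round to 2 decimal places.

n = ln(42200/17200) / ln(1+0.035) = ln(2.45349) / 0.034401 = 26.0893 years

26.09 years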